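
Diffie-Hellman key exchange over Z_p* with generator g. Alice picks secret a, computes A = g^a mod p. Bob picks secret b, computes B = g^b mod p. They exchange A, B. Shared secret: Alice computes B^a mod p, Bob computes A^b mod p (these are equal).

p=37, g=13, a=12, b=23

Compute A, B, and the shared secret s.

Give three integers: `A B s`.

Answer: 10 2 26

Derivation:
A = 13^12 mod 37  (bits of 12 = 1100)
  bit 0 = 1: r = r^2 * 13 mod 37 = 1^2 * 13 = 1*13 = 13
  bit 1 = 1: r = r^2 * 13 mod 37 = 13^2 * 13 = 21*13 = 14
  bit 2 = 0: r = r^2 mod 37 = 14^2 = 11
  bit 3 = 0: r = r^2 mod 37 = 11^2 = 10
  -> A = 10
B = 13^23 mod 37  (bits of 23 = 10111)
  bit 0 = 1: r = r^2 * 13 mod 37 = 1^2 * 13 = 1*13 = 13
  bit 1 = 0: r = r^2 mod 37 = 13^2 = 21
  bit 2 = 1: r = r^2 * 13 mod 37 = 21^2 * 13 = 34*13 = 35
  bit 3 = 1: r = r^2 * 13 mod 37 = 35^2 * 13 = 4*13 = 15
  bit 4 = 1: r = r^2 * 13 mod 37 = 15^2 * 13 = 3*13 = 2
  -> B = 2
s = B^a = 2^12 mod 37  (bits of 12 = 1100)
  bit 0 = 1: r = r^2 * 2 mod 37 = 1^2 * 2 = 1*2 = 2
  bit 1 = 1: r = r^2 * 2 mod 37 = 2^2 * 2 = 4*2 = 8
  bit 2 = 0: r = r^2 mod 37 = 8^2 = 27
  bit 3 = 0: r = r^2 mod 37 = 27^2 = 26
  -> s = B^a = 26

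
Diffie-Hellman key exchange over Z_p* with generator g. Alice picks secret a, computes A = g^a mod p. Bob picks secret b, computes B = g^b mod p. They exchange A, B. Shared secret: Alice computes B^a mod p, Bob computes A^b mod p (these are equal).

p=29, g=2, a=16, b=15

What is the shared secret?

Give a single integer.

A = 2^16 mod 29  (bits of 16 = 10000)
  bit 0 = 1: r = r^2 * 2 mod 29 = 1^2 * 2 = 1*2 = 2
  bit 1 = 0: r = r^2 mod 29 = 2^2 = 4
  bit 2 = 0: r = r^2 mod 29 = 4^2 = 16
  bit 3 = 0: r = r^2 mod 29 = 16^2 = 24
  bit 4 = 0: r = r^2 mod 29 = 24^2 = 25
  -> A = 25
B = 2^15 mod 29  (bits of 15 = 1111)
  bit 0 = 1: r = r^2 * 2 mod 29 = 1^2 * 2 = 1*2 = 2
  bit 1 = 1: r = r^2 * 2 mod 29 = 2^2 * 2 = 4*2 = 8
  bit 2 = 1: r = r^2 * 2 mod 29 = 8^2 * 2 = 6*2 = 12
  bit 3 = 1: r = r^2 * 2 mod 29 = 12^2 * 2 = 28*2 = 27
  -> B = 27
s = B^a = 27^16 mod 29  (bits of 16 = 10000)
  bit 0 = 1: r = r^2 * 27 mod 29 = 1^2 * 27 = 1*27 = 27
  bit 1 = 0: r = r^2 mod 29 = 27^2 = 4
  bit 2 = 0: r = r^2 mod 29 = 4^2 = 16
  bit 3 = 0: r = r^2 mod 29 = 16^2 = 24
  bit 4 = 0: r = r^2 mod 29 = 24^2 = 25
  -> s = B^a = 25

Answer: 25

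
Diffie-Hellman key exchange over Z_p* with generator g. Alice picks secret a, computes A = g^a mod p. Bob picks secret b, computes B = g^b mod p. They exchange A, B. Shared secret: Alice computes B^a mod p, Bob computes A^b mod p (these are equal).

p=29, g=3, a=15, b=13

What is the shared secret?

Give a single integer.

Answer: 10

Derivation:
A = 3^15 mod 29  (bits of 15 = 1111)
  bit 0 = 1: r = r^2 * 3 mod 29 = 1^2 * 3 = 1*3 = 3
  bit 1 = 1: r = r^2 * 3 mod 29 = 3^2 * 3 = 9*3 = 27
  bit 2 = 1: r = r^2 * 3 mod 29 = 27^2 * 3 = 4*3 = 12
  bit 3 = 1: r = r^2 * 3 mod 29 = 12^2 * 3 = 28*3 = 26
  -> A = 26
B = 3^13 mod 29  (bits of 13 = 1101)
  bit 0 = 1: r = r^2 * 3 mod 29 = 1^2 * 3 = 1*3 = 3
  bit 1 = 1: r = r^2 * 3 mod 29 = 3^2 * 3 = 9*3 = 27
  bit 2 = 0: r = r^2 mod 29 = 27^2 = 4
  bit 3 = 1: r = r^2 * 3 mod 29 = 4^2 * 3 = 16*3 = 19
  -> B = 19
s = B^a = 19^15 mod 29  (bits of 15 = 1111)
  bit 0 = 1: r = r^2 * 19 mod 29 = 1^2 * 19 = 1*19 = 19
  bit 1 = 1: r = r^2 * 19 mod 29 = 19^2 * 19 = 13*19 = 15
  bit 2 = 1: r = r^2 * 19 mod 29 = 15^2 * 19 = 22*19 = 12
  bit 3 = 1: r = r^2 * 19 mod 29 = 12^2 * 19 = 28*19 = 10
  -> s = B^a = 10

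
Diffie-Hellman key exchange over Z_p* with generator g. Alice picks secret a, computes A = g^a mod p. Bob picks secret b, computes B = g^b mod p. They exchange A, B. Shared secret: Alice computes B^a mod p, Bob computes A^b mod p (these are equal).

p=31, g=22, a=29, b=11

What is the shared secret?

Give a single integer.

Answer: 11

Derivation:
A = 22^29 mod 31  (bits of 29 = 11101)
  bit 0 = 1: r = r^2 * 22 mod 31 = 1^2 * 22 = 1*22 = 22
  bit 1 = 1: r = r^2 * 22 mod 31 = 22^2 * 22 = 19*22 = 15
  bit 2 = 1: r = r^2 * 22 mod 31 = 15^2 * 22 = 8*22 = 21
  bit 3 = 0: r = r^2 mod 31 = 21^2 = 7
  bit 4 = 1: r = r^2 * 22 mod 31 = 7^2 * 22 = 18*22 = 24
  -> A = 24
B = 22^11 mod 31  (bits of 11 = 1011)
  bit 0 = 1: r = r^2 * 22 mod 31 = 1^2 * 22 = 1*22 = 22
  bit 1 = 0: r = r^2 mod 31 = 22^2 = 19
  bit 2 = 1: r = r^2 * 22 mod 31 = 19^2 * 22 = 20*22 = 6
  bit 3 = 1: r = r^2 * 22 mod 31 = 6^2 * 22 = 5*22 = 17
  -> B = 17
s = B^a = 17^29 mod 31  (bits of 29 = 11101)
  bit 0 = 1: r = r^2 * 17 mod 31 = 1^2 * 17 = 1*17 = 17
  bit 1 = 1: r = r^2 * 17 mod 31 = 17^2 * 17 = 10*17 = 15
  bit 2 = 1: r = r^2 * 17 mod 31 = 15^2 * 17 = 8*17 = 12
  bit 3 = 0: r = r^2 mod 31 = 12^2 = 20
  bit 4 = 1: r = r^2 * 17 mod 31 = 20^2 * 17 = 28*17 = 11
  -> s = B^a = 11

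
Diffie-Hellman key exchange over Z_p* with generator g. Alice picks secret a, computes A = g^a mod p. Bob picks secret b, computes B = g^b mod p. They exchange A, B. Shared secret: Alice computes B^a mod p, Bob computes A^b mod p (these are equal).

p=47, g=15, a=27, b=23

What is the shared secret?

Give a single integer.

A = 15^27 mod 47  (bits of 27 = 11011)
  bit 0 = 1: r = r^2 * 15 mod 47 = 1^2 * 15 = 1*15 = 15
  bit 1 = 1: r = r^2 * 15 mod 47 = 15^2 * 15 = 37*15 = 38
  bit 2 = 0: r = r^2 mod 47 = 38^2 = 34
  bit 3 = 1: r = r^2 * 15 mod 47 = 34^2 * 15 = 28*15 = 44
  bit 4 = 1: r = r^2 * 15 mod 47 = 44^2 * 15 = 9*15 = 41
  -> A = 41
B = 15^23 mod 47  (bits of 23 = 10111)
  bit 0 = 1: r = r^2 * 15 mod 47 = 1^2 * 15 = 1*15 = 15
  bit 1 = 0: r = r^2 mod 47 = 15^2 = 37
  bit 2 = 1: r = r^2 * 15 mod 47 = 37^2 * 15 = 6*15 = 43
  bit 3 = 1: r = r^2 * 15 mod 47 = 43^2 * 15 = 16*15 = 5
  bit 4 = 1: r = r^2 * 15 mod 47 = 5^2 * 15 = 25*15 = 46
  -> B = 46
s = B^a = 46^27 mod 47  (bits of 27 = 11011)
  bit 0 = 1: r = r^2 * 46 mod 47 = 1^2 * 46 = 1*46 = 46
  bit 1 = 1: r = r^2 * 46 mod 47 = 46^2 * 46 = 1*46 = 46
  bit 2 = 0: r = r^2 mod 47 = 46^2 = 1
  bit 3 = 1: r = r^2 * 46 mod 47 = 1^2 * 46 = 1*46 = 46
  bit 4 = 1: r = r^2 * 46 mod 47 = 46^2 * 46 = 1*46 = 46
  -> s = B^a = 46

Answer: 46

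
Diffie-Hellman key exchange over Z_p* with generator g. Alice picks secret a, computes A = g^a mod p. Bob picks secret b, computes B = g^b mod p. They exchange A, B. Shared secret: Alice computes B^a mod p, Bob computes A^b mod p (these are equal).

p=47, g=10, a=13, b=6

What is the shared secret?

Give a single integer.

Answer: 12

Derivation:
A = 10^13 mod 47  (bits of 13 = 1101)
  bit 0 = 1: r = r^2 * 10 mod 47 = 1^2 * 10 = 1*10 = 10
  bit 1 = 1: r = r^2 * 10 mod 47 = 10^2 * 10 = 6*10 = 13
  bit 2 = 0: r = r^2 mod 47 = 13^2 = 28
  bit 3 = 1: r = r^2 * 10 mod 47 = 28^2 * 10 = 32*10 = 38
  -> A = 38
B = 10^6 mod 47  (bits of 6 = 110)
  bit 0 = 1: r = r^2 * 10 mod 47 = 1^2 * 10 = 1*10 = 10
  bit 1 = 1: r = r^2 * 10 mod 47 = 10^2 * 10 = 6*10 = 13
  bit 2 = 0: r = r^2 mod 47 = 13^2 = 28
  -> B = 28
s = B^a = 28^13 mod 47  (bits of 13 = 1101)
  bit 0 = 1: r = r^2 * 28 mod 47 = 1^2 * 28 = 1*28 = 28
  bit 1 = 1: r = r^2 * 28 mod 47 = 28^2 * 28 = 32*28 = 3
  bit 2 = 0: r = r^2 mod 47 = 3^2 = 9
  bit 3 = 1: r = r^2 * 28 mod 47 = 9^2 * 28 = 34*28 = 12
  -> s = B^a = 12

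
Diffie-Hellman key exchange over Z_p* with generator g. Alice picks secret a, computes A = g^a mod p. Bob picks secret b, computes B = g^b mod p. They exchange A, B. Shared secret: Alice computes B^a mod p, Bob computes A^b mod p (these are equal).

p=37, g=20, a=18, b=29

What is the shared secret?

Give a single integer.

A = 20^18 mod 37  (bits of 18 = 10010)
  bit 0 = 1: r = r^2 * 20 mod 37 = 1^2 * 20 = 1*20 = 20
  bit 1 = 0: r = r^2 mod 37 = 20^2 = 30
  bit 2 = 0: r = r^2 mod 37 = 30^2 = 12
  bit 3 = 1: r = r^2 * 20 mod 37 = 12^2 * 20 = 33*20 = 31
  bit 4 = 0: r = r^2 mod 37 = 31^2 = 36
  -> A = 36
B = 20^29 mod 37  (bits of 29 = 11101)
  bit 0 = 1: r = r^2 * 20 mod 37 = 1^2 * 20 = 1*20 = 20
  bit 1 = 1: r = r^2 * 20 mod 37 = 20^2 * 20 = 30*20 = 8
  bit 2 = 1: r = r^2 * 20 mod 37 = 8^2 * 20 = 27*20 = 22
  bit 3 = 0: r = r^2 mod 37 = 22^2 = 3
  bit 4 = 1: r = r^2 * 20 mod 37 = 3^2 * 20 = 9*20 = 32
  -> B = 32
s = B^a = 32^18 mod 37  (bits of 18 = 10010)
  bit 0 = 1: r = r^2 * 32 mod 37 = 1^2 * 32 = 1*32 = 32
  bit 1 = 0: r = r^2 mod 37 = 32^2 = 25
  bit 2 = 0: r = r^2 mod 37 = 25^2 = 33
  bit 3 = 1: r = r^2 * 32 mod 37 = 33^2 * 32 = 16*32 = 31
  bit 4 = 0: r = r^2 mod 37 = 31^2 = 36
  -> s = B^a = 36

Answer: 36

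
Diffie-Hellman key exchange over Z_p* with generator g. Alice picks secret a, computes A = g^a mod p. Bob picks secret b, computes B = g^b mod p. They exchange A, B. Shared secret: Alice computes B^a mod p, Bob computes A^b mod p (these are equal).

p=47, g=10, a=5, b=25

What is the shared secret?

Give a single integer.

Answer: 26

Derivation:
A = 10^5 mod 47  (bits of 5 = 101)
  bit 0 = 1: r = r^2 * 10 mod 47 = 1^2 * 10 = 1*10 = 10
  bit 1 = 0: r = r^2 mod 47 = 10^2 = 6
  bit 2 = 1: r = r^2 * 10 mod 47 = 6^2 * 10 = 36*10 = 31
  -> A = 31
B = 10^25 mod 47  (bits of 25 = 11001)
  bit 0 = 1: r = r^2 * 10 mod 47 = 1^2 * 10 = 1*10 = 10
  bit 1 = 1: r = r^2 * 10 mod 47 = 10^2 * 10 = 6*10 = 13
  bit 2 = 0: r = r^2 mod 47 = 13^2 = 28
  bit 3 = 0: r = r^2 mod 47 = 28^2 = 32
  bit 4 = 1: r = r^2 * 10 mod 47 = 32^2 * 10 = 37*10 = 41
  -> B = 41
s = B^a = 41^5 mod 47  (bits of 5 = 101)
  bit 0 = 1: r = r^2 * 41 mod 47 = 1^2 * 41 = 1*41 = 41
  bit 1 = 0: r = r^2 mod 47 = 41^2 = 36
  bit 2 = 1: r = r^2 * 41 mod 47 = 36^2 * 41 = 27*41 = 26
  -> s = B^a = 26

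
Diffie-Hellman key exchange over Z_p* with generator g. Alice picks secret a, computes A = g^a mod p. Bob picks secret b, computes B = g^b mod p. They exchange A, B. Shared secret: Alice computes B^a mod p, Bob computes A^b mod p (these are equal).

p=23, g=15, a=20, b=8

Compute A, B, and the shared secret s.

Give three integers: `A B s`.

Answer: 9 4 13

Derivation:
A = 15^20 mod 23  (bits of 20 = 10100)
  bit 0 = 1: r = r^2 * 15 mod 23 = 1^2 * 15 = 1*15 = 15
  bit 1 = 0: r = r^2 mod 23 = 15^2 = 18
  bit 2 = 1: r = r^2 * 15 mod 23 = 18^2 * 15 = 2*15 = 7
  bit 3 = 0: r = r^2 mod 23 = 7^2 = 3
  bit 4 = 0: r = r^2 mod 23 = 3^2 = 9
  -> A = 9
B = 15^8 mod 23  (bits of 8 = 1000)
  bit 0 = 1: r = r^2 * 15 mod 23 = 1^2 * 15 = 1*15 = 15
  bit 1 = 0: r = r^2 mod 23 = 15^2 = 18
  bit 2 = 0: r = r^2 mod 23 = 18^2 = 2
  bit 3 = 0: r = r^2 mod 23 = 2^2 = 4
  -> B = 4
s = B^a = 4^20 mod 23  (bits of 20 = 10100)
  bit 0 = 1: r = r^2 * 4 mod 23 = 1^2 * 4 = 1*4 = 4
  bit 1 = 0: r = r^2 mod 23 = 4^2 = 16
  bit 2 = 1: r = r^2 * 4 mod 23 = 16^2 * 4 = 3*4 = 12
  bit 3 = 0: r = r^2 mod 23 = 12^2 = 6
  bit 4 = 0: r = r^2 mod 23 = 6^2 = 13
  -> s = B^a = 13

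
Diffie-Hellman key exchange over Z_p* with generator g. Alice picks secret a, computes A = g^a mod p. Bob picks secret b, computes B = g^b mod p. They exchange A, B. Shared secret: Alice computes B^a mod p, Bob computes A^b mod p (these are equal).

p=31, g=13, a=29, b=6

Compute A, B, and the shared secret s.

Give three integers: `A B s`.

A = 13^29 mod 31  (bits of 29 = 11101)
  bit 0 = 1: r = r^2 * 13 mod 31 = 1^2 * 13 = 1*13 = 13
  bit 1 = 1: r = r^2 * 13 mod 31 = 13^2 * 13 = 14*13 = 27
  bit 2 = 1: r = r^2 * 13 mod 31 = 27^2 * 13 = 16*13 = 22
  bit 3 = 0: r = r^2 mod 31 = 22^2 = 19
  bit 4 = 1: r = r^2 * 13 mod 31 = 19^2 * 13 = 20*13 = 12
  -> A = 12
B = 13^6 mod 31  (bits of 6 = 110)
  bit 0 = 1: r = r^2 * 13 mod 31 = 1^2 * 13 = 1*13 = 13
  bit 1 = 1: r = r^2 * 13 mod 31 = 13^2 * 13 = 14*13 = 27
  bit 2 = 0: r = r^2 mod 31 = 27^2 = 16
  -> B = 16
s = B^a = 16^29 mod 31  (bits of 29 = 11101)
  bit 0 = 1: r = r^2 * 16 mod 31 = 1^2 * 16 = 1*16 = 16
  bit 1 = 1: r = r^2 * 16 mod 31 = 16^2 * 16 = 8*16 = 4
  bit 2 = 1: r = r^2 * 16 mod 31 = 4^2 * 16 = 16*16 = 8
  bit 3 = 0: r = r^2 mod 31 = 8^2 = 2
  bit 4 = 1: r = r^2 * 16 mod 31 = 2^2 * 16 = 4*16 = 2
  -> s = B^a = 2

Answer: 12 16 2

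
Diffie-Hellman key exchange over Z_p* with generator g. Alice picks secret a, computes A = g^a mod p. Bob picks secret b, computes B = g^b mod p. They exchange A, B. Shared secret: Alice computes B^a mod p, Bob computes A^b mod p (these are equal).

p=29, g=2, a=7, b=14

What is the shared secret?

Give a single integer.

A = 2^7 mod 29  (bits of 7 = 111)
  bit 0 = 1: r = r^2 * 2 mod 29 = 1^2 * 2 = 1*2 = 2
  bit 1 = 1: r = r^2 * 2 mod 29 = 2^2 * 2 = 4*2 = 8
  bit 2 = 1: r = r^2 * 2 mod 29 = 8^2 * 2 = 6*2 = 12
  -> A = 12
B = 2^14 mod 29  (bits of 14 = 1110)
  bit 0 = 1: r = r^2 * 2 mod 29 = 1^2 * 2 = 1*2 = 2
  bit 1 = 1: r = r^2 * 2 mod 29 = 2^2 * 2 = 4*2 = 8
  bit 2 = 1: r = r^2 * 2 mod 29 = 8^2 * 2 = 6*2 = 12
  bit 3 = 0: r = r^2 mod 29 = 12^2 = 28
  -> B = 28
s = B^a = 28^7 mod 29  (bits of 7 = 111)
  bit 0 = 1: r = r^2 * 28 mod 29 = 1^2 * 28 = 1*28 = 28
  bit 1 = 1: r = r^2 * 28 mod 29 = 28^2 * 28 = 1*28 = 28
  bit 2 = 1: r = r^2 * 28 mod 29 = 28^2 * 28 = 1*28 = 28
  -> s = B^a = 28

Answer: 28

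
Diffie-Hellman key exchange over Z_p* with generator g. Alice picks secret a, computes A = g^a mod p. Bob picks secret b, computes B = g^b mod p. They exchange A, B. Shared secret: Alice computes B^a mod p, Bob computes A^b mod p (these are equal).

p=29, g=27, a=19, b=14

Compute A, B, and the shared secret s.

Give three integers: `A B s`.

A = 27^19 mod 29  (bits of 19 = 10011)
  bit 0 = 1: r = r^2 * 27 mod 29 = 1^2 * 27 = 1*27 = 27
  bit 1 = 0: r = r^2 mod 29 = 27^2 = 4
  bit 2 = 0: r = r^2 mod 29 = 4^2 = 16
  bit 3 = 1: r = r^2 * 27 mod 29 = 16^2 * 27 = 24*27 = 10
  bit 4 = 1: r = r^2 * 27 mod 29 = 10^2 * 27 = 13*27 = 3
  -> A = 3
B = 27^14 mod 29  (bits of 14 = 1110)
  bit 0 = 1: r = r^2 * 27 mod 29 = 1^2 * 27 = 1*27 = 27
  bit 1 = 1: r = r^2 * 27 mod 29 = 27^2 * 27 = 4*27 = 21
  bit 2 = 1: r = r^2 * 27 mod 29 = 21^2 * 27 = 6*27 = 17
  bit 3 = 0: r = r^2 mod 29 = 17^2 = 28
  -> B = 28
s = B^a = 28^19 mod 29  (bits of 19 = 10011)
  bit 0 = 1: r = r^2 * 28 mod 29 = 1^2 * 28 = 1*28 = 28
  bit 1 = 0: r = r^2 mod 29 = 28^2 = 1
  bit 2 = 0: r = r^2 mod 29 = 1^2 = 1
  bit 3 = 1: r = r^2 * 28 mod 29 = 1^2 * 28 = 1*28 = 28
  bit 4 = 1: r = r^2 * 28 mod 29 = 28^2 * 28 = 1*28 = 28
  -> s = B^a = 28

Answer: 3 28 28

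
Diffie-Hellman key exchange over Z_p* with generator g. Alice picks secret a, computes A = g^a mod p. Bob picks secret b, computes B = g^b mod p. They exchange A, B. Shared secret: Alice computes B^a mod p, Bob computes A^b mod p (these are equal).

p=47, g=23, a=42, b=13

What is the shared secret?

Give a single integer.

Answer: 17

Derivation:
A = 23^42 mod 47  (bits of 42 = 101010)
  bit 0 = 1: r = r^2 * 23 mod 47 = 1^2 * 23 = 1*23 = 23
  bit 1 = 0: r = r^2 mod 47 = 23^2 = 12
  bit 2 = 1: r = r^2 * 23 mod 47 = 12^2 * 23 = 3*23 = 22
  bit 3 = 0: r = r^2 mod 47 = 22^2 = 14
  bit 4 = 1: r = r^2 * 23 mod 47 = 14^2 * 23 = 8*23 = 43
  bit 5 = 0: r = r^2 mod 47 = 43^2 = 16
  -> A = 16
B = 23^13 mod 47  (bits of 13 = 1101)
  bit 0 = 1: r = r^2 * 23 mod 47 = 1^2 * 23 = 1*23 = 23
  bit 1 = 1: r = r^2 * 23 mod 47 = 23^2 * 23 = 12*23 = 41
  bit 2 = 0: r = r^2 mod 47 = 41^2 = 36
  bit 3 = 1: r = r^2 * 23 mod 47 = 36^2 * 23 = 27*23 = 10
  -> B = 10
s = B^a = 10^42 mod 47  (bits of 42 = 101010)
  bit 0 = 1: r = r^2 * 10 mod 47 = 1^2 * 10 = 1*10 = 10
  bit 1 = 0: r = r^2 mod 47 = 10^2 = 6
  bit 2 = 1: r = r^2 * 10 mod 47 = 6^2 * 10 = 36*10 = 31
  bit 3 = 0: r = r^2 mod 47 = 31^2 = 21
  bit 4 = 1: r = r^2 * 10 mod 47 = 21^2 * 10 = 18*10 = 39
  bit 5 = 0: r = r^2 mod 47 = 39^2 = 17
  -> s = B^a = 17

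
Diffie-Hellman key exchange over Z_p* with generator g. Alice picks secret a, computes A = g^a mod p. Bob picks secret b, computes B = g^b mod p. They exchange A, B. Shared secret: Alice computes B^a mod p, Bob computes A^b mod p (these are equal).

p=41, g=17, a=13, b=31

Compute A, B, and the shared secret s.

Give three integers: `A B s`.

A = 17^13 mod 41  (bits of 13 = 1101)
  bit 0 = 1: r = r^2 * 17 mod 41 = 1^2 * 17 = 1*17 = 17
  bit 1 = 1: r = r^2 * 17 mod 41 = 17^2 * 17 = 2*17 = 34
  bit 2 = 0: r = r^2 mod 41 = 34^2 = 8
  bit 3 = 1: r = r^2 * 17 mod 41 = 8^2 * 17 = 23*17 = 22
  -> A = 22
B = 17^31 mod 41  (bits of 31 = 11111)
  bit 0 = 1: r = r^2 * 17 mod 41 = 1^2 * 17 = 1*17 = 17
  bit 1 = 1: r = r^2 * 17 mod 41 = 17^2 * 17 = 2*17 = 34
  bit 2 = 1: r = r^2 * 17 mod 41 = 34^2 * 17 = 8*17 = 13
  bit 3 = 1: r = r^2 * 17 mod 41 = 13^2 * 17 = 5*17 = 3
  bit 4 = 1: r = r^2 * 17 mod 41 = 3^2 * 17 = 9*17 = 30
  -> B = 30
s = B^a = 30^13 mod 41  (bits of 13 = 1101)
  bit 0 = 1: r = r^2 * 30 mod 41 = 1^2 * 30 = 1*30 = 30
  bit 1 = 1: r = r^2 * 30 mod 41 = 30^2 * 30 = 39*30 = 22
  bit 2 = 0: r = r^2 mod 41 = 22^2 = 33
  bit 3 = 1: r = r^2 * 30 mod 41 = 33^2 * 30 = 23*30 = 34
  -> s = B^a = 34

Answer: 22 30 34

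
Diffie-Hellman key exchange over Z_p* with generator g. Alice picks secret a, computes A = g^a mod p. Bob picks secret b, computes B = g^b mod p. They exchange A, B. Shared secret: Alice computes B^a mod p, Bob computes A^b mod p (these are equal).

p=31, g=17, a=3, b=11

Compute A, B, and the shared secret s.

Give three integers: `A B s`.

A = 17^3 mod 31  (bits of 3 = 11)
  bit 0 = 1: r = r^2 * 17 mod 31 = 1^2 * 17 = 1*17 = 17
  bit 1 = 1: r = r^2 * 17 mod 31 = 17^2 * 17 = 10*17 = 15
  -> A = 15
B = 17^11 mod 31  (bits of 11 = 1011)
  bit 0 = 1: r = r^2 * 17 mod 31 = 1^2 * 17 = 1*17 = 17
  bit 1 = 0: r = r^2 mod 31 = 17^2 = 10
  bit 2 = 1: r = r^2 * 17 mod 31 = 10^2 * 17 = 7*17 = 26
  bit 3 = 1: r = r^2 * 17 mod 31 = 26^2 * 17 = 25*17 = 22
  -> B = 22
s = B^a = 22^3 mod 31  (bits of 3 = 11)
  bit 0 = 1: r = r^2 * 22 mod 31 = 1^2 * 22 = 1*22 = 22
  bit 1 = 1: r = r^2 * 22 mod 31 = 22^2 * 22 = 19*22 = 15
  -> s = B^a = 15

Answer: 15 22 15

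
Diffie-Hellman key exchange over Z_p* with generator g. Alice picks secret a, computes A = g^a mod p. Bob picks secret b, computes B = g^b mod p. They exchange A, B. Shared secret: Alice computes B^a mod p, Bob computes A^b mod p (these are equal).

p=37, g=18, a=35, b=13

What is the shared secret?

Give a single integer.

Answer: 22

Derivation:
A = 18^35 mod 37  (bits of 35 = 100011)
  bit 0 = 1: r = r^2 * 18 mod 37 = 1^2 * 18 = 1*18 = 18
  bit 1 = 0: r = r^2 mod 37 = 18^2 = 28
  bit 2 = 0: r = r^2 mod 37 = 28^2 = 7
  bit 3 = 0: r = r^2 mod 37 = 7^2 = 12
  bit 4 = 1: r = r^2 * 18 mod 37 = 12^2 * 18 = 33*18 = 2
  bit 5 = 1: r = r^2 * 18 mod 37 = 2^2 * 18 = 4*18 = 35
  -> A = 35
B = 18^13 mod 37  (bits of 13 = 1101)
  bit 0 = 1: r = r^2 * 18 mod 37 = 1^2 * 18 = 1*18 = 18
  bit 1 = 1: r = r^2 * 18 mod 37 = 18^2 * 18 = 28*18 = 23
  bit 2 = 0: r = r^2 mod 37 = 23^2 = 11
  bit 3 = 1: r = r^2 * 18 mod 37 = 11^2 * 18 = 10*18 = 32
  -> B = 32
s = B^a = 32^35 mod 37  (bits of 35 = 100011)
  bit 0 = 1: r = r^2 * 32 mod 37 = 1^2 * 32 = 1*32 = 32
  bit 1 = 0: r = r^2 mod 37 = 32^2 = 25
  bit 2 = 0: r = r^2 mod 37 = 25^2 = 33
  bit 3 = 0: r = r^2 mod 37 = 33^2 = 16
  bit 4 = 1: r = r^2 * 32 mod 37 = 16^2 * 32 = 34*32 = 15
  bit 5 = 1: r = r^2 * 32 mod 37 = 15^2 * 32 = 3*32 = 22
  -> s = B^a = 22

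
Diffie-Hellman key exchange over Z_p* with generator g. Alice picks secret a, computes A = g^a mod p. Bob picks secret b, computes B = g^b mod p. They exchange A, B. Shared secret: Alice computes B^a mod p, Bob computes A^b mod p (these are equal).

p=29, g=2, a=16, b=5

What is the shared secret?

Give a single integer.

A = 2^16 mod 29  (bits of 16 = 10000)
  bit 0 = 1: r = r^2 * 2 mod 29 = 1^2 * 2 = 1*2 = 2
  bit 1 = 0: r = r^2 mod 29 = 2^2 = 4
  bit 2 = 0: r = r^2 mod 29 = 4^2 = 16
  bit 3 = 0: r = r^2 mod 29 = 16^2 = 24
  bit 4 = 0: r = r^2 mod 29 = 24^2 = 25
  -> A = 25
B = 2^5 mod 29  (bits of 5 = 101)
  bit 0 = 1: r = r^2 * 2 mod 29 = 1^2 * 2 = 1*2 = 2
  bit 1 = 0: r = r^2 mod 29 = 2^2 = 4
  bit 2 = 1: r = r^2 * 2 mod 29 = 4^2 * 2 = 16*2 = 3
  -> B = 3
s = B^a = 3^16 mod 29  (bits of 16 = 10000)
  bit 0 = 1: r = r^2 * 3 mod 29 = 1^2 * 3 = 1*3 = 3
  bit 1 = 0: r = r^2 mod 29 = 3^2 = 9
  bit 2 = 0: r = r^2 mod 29 = 9^2 = 23
  bit 3 = 0: r = r^2 mod 29 = 23^2 = 7
  bit 4 = 0: r = r^2 mod 29 = 7^2 = 20
  -> s = B^a = 20

Answer: 20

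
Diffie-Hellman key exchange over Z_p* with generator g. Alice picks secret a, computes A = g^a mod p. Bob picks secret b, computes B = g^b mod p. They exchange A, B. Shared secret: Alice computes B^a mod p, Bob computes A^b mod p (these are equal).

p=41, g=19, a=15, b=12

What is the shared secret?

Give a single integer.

Answer: 40

Derivation:
A = 19^15 mod 41  (bits of 15 = 1111)
  bit 0 = 1: r = r^2 * 19 mod 41 = 1^2 * 19 = 1*19 = 19
  bit 1 = 1: r = r^2 * 19 mod 41 = 19^2 * 19 = 33*19 = 12
  bit 2 = 1: r = r^2 * 19 mod 41 = 12^2 * 19 = 21*19 = 30
  bit 3 = 1: r = r^2 * 19 mod 41 = 30^2 * 19 = 39*19 = 3
  -> A = 3
B = 19^12 mod 41  (bits of 12 = 1100)
  bit 0 = 1: r = r^2 * 19 mod 41 = 1^2 * 19 = 1*19 = 19
  bit 1 = 1: r = r^2 * 19 mod 41 = 19^2 * 19 = 33*19 = 12
  bit 2 = 0: r = r^2 mod 41 = 12^2 = 21
  bit 3 = 0: r = r^2 mod 41 = 21^2 = 31
  -> B = 31
s = B^a = 31^15 mod 41  (bits of 15 = 1111)
  bit 0 = 1: r = r^2 * 31 mod 41 = 1^2 * 31 = 1*31 = 31
  bit 1 = 1: r = r^2 * 31 mod 41 = 31^2 * 31 = 18*31 = 25
  bit 2 = 1: r = r^2 * 31 mod 41 = 25^2 * 31 = 10*31 = 23
  bit 3 = 1: r = r^2 * 31 mod 41 = 23^2 * 31 = 37*31 = 40
  -> s = B^a = 40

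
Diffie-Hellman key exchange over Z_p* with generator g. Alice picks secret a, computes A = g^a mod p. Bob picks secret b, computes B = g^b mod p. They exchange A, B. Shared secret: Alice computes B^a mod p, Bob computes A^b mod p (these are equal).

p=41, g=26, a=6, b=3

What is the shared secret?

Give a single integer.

A = 26^6 mod 41  (bits of 6 = 110)
  bit 0 = 1: r = r^2 * 26 mod 41 = 1^2 * 26 = 1*26 = 26
  bit 1 = 1: r = r^2 * 26 mod 41 = 26^2 * 26 = 20*26 = 28
  bit 2 = 0: r = r^2 mod 41 = 28^2 = 5
  -> A = 5
B = 26^3 mod 41  (bits of 3 = 11)
  bit 0 = 1: r = r^2 * 26 mod 41 = 1^2 * 26 = 1*26 = 26
  bit 1 = 1: r = r^2 * 26 mod 41 = 26^2 * 26 = 20*26 = 28
  -> B = 28
s = B^a = 28^6 mod 41  (bits of 6 = 110)
  bit 0 = 1: r = r^2 * 28 mod 41 = 1^2 * 28 = 1*28 = 28
  bit 1 = 1: r = r^2 * 28 mod 41 = 28^2 * 28 = 5*28 = 17
  bit 2 = 0: r = r^2 mod 41 = 17^2 = 2
  -> s = B^a = 2

Answer: 2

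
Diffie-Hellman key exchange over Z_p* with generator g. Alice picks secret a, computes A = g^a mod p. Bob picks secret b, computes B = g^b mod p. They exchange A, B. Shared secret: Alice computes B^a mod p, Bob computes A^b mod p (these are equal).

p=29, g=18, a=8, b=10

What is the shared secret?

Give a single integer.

A = 18^8 mod 29  (bits of 8 = 1000)
  bit 0 = 1: r = r^2 * 18 mod 29 = 1^2 * 18 = 1*18 = 18
  bit 1 = 0: r = r^2 mod 29 = 18^2 = 5
  bit 2 = 0: r = r^2 mod 29 = 5^2 = 25
  bit 3 = 0: r = r^2 mod 29 = 25^2 = 16
  -> A = 16
B = 18^10 mod 29  (bits of 10 = 1010)
  bit 0 = 1: r = r^2 * 18 mod 29 = 1^2 * 18 = 1*18 = 18
  bit 1 = 0: r = r^2 mod 29 = 18^2 = 5
  bit 2 = 1: r = r^2 * 18 mod 29 = 5^2 * 18 = 25*18 = 15
  bit 3 = 0: r = r^2 mod 29 = 15^2 = 22
  -> B = 22
s = B^a = 22^8 mod 29  (bits of 8 = 1000)
  bit 0 = 1: r = r^2 * 22 mod 29 = 1^2 * 22 = 1*22 = 22
  bit 1 = 0: r = r^2 mod 29 = 22^2 = 20
  bit 2 = 0: r = r^2 mod 29 = 20^2 = 23
  bit 3 = 0: r = r^2 mod 29 = 23^2 = 7
  -> s = B^a = 7

Answer: 7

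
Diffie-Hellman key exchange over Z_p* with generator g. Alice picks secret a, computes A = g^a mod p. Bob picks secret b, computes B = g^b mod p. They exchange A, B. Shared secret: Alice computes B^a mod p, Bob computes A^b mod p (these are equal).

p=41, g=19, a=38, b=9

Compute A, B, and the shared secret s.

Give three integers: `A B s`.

A = 19^38 mod 41  (bits of 38 = 100110)
  bit 0 = 1: r = r^2 * 19 mod 41 = 1^2 * 19 = 1*19 = 19
  bit 1 = 0: r = r^2 mod 41 = 19^2 = 33
  bit 2 = 0: r = r^2 mod 41 = 33^2 = 23
  bit 3 = 1: r = r^2 * 19 mod 41 = 23^2 * 19 = 37*19 = 6
  bit 4 = 1: r = r^2 * 19 mod 41 = 6^2 * 19 = 36*19 = 28
  bit 5 = 0: r = r^2 mod 41 = 28^2 = 5
  -> A = 5
B = 19^9 mod 41  (bits of 9 = 1001)
  bit 0 = 1: r = r^2 * 19 mod 41 = 1^2 * 19 = 1*19 = 19
  bit 1 = 0: r = r^2 mod 41 = 19^2 = 33
  bit 2 = 0: r = r^2 mod 41 = 33^2 = 23
  bit 3 = 1: r = r^2 * 19 mod 41 = 23^2 * 19 = 37*19 = 6
  -> B = 6
s = B^a = 6^38 mod 41  (bits of 38 = 100110)
  bit 0 = 1: r = r^2 * 6 mod 41 = 1^2 * 6 = 1*6 = 6
  bit 1 = 0: r = r^2 mod 41 = 6^2 = 36
  bit 2 = 0: r = r^2 mod 41 = 36^2 = 25
  bit 3 = 1: r = r^2 * 6 mod 41 = 25^2 * 6 = 10*6 = 19
  bit 4 = 1: r = r^2 * 6 mod 41 = 19^2 * 6 = 33*6 = 34
  bit 5 = 0: r = r^2 mod 41 = 34^2 = 8
  -> s = B^a = 8

Answer: 5 6 8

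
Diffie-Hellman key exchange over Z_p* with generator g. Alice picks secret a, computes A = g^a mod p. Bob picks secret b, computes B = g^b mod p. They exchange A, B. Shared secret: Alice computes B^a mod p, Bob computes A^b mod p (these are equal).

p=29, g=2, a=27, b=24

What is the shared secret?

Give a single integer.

Answer: 16

Derivation:
A = 2^27 mod 29  (bits of 27 = 11011)
  bit 0 = 1: r = r^2 * 2 mod 29 = 1^2 * 2 = 1*2 = 2
  bit 1 = 1: r = r^2 * 2 mod 29 = 2^2 * 2 = 4*2 = 8
  bit 2 = 0: r = r^2 mod 29 = 8^2 = 6
  bit 3 = 1: r = r^2 * 2 mod 29 = 6^2 * 2 = 7*2 = 14
  bit 4 = 1: r = r^2 * 2 mod 29 = 14^2 * 2 = 22*2 = 15
  -> A = 15
B = 2^24 mod 29  (bits of 24 = 11000)
  bit 0 = 1: r = r^2 * 2 mod 29 = 1^2 * 2 = 1*2 = 2
  bit 1 = 1: r = r^2 * 2 mod 29 = 2^2 * 2 = 4*2 = 8
  bit 2 = 0: r = r^2 mod 29 = 8^2 = 6
  bit 3 = 0: r = r^2 mod 29 = 6^2 = 7
  bit 4 = 0: r = r^2 mod 29 = 7^2 = 20
  -> B = 20
s = B^a = 20^27 mod 29  (bits of 27 = 11011)
  bit 0 = 1: r = r^2 * 20 mod 29 = 1^2 * 20 = 1*20 = 20
  bit 1 = 1: r = r^2 * 20 mod 29 = 20^2 * 20 = 23*20 = 25
  bit 2 = 0: r = r^2 mod 29 = 25^2 = 16
  bit 3 = 1: r = r^2 * 20 mod 29 = 16^2 * 20 = 24*20 = 16
  bit 4 = 1: r = r^2 * 20 mod 29 = 16^2 * 20 = 24*20 = 16
  -> s = B^a = 16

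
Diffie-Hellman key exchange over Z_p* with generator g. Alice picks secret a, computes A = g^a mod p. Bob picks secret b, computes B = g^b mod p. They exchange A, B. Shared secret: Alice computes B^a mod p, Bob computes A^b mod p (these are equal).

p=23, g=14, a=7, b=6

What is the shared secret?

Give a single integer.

A = 14^7 mod 23  (bits of 7 = 111)
  bit 0 = 1: r = r^2 * 14 mod 23 = 1^2 * 14 = 1*14 = 14
  bit 1 = 1: r = r^2 * 14 mod 23 = 14^2 * 14 = 12*14 = 7
  bit 2 = 1: r = r^2 * 14 mod 23 = 7^2 * 14 = 3*14 = 19
  -> A = 19
B = 14^6 mod 23  (bits of 6 = 110)
  bit 0 = 1: r = r^2 * 14 mod 23 = 1^2 * 14 = 1*14 = 14
  bit 1 = 1: r = r^2 * 14 mod 23 = 14^2 * 14 = 12*14 = 7
  bit 2 = 0: r = r^2 mod 23 = 7^2 = 3
  -> B = 3
s = B^a = 3^7 mod 23  (bits of 7 = 111)
  bit 0 = 1: r = r^2 * 3 mod 23 = 1^2 * 3 = 1*3 = 3
  bit 1 = 1: r = r^2 * 3 mod 23 = 3^2 * 3 = 9*3 = 4
  bit 2 = 1: r = r^2 * 3 mod 23 = 4^2 * 3 = 16*3 = 2
  -> s = B^a = 2

Answer: 2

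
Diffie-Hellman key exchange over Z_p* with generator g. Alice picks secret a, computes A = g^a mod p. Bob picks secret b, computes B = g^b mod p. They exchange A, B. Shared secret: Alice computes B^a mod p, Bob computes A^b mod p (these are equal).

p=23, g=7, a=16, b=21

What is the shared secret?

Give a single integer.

A = 7^16 mod 23  (bits of 16 = 10000)
  bit 0 = 1: r = r^2 * 7 mod 23 = 1^2 * 7 = 1*7 = 7
  bit 1 = 0: r = r^2 mod 23 = 7^2 = 3
  bit 2 = 0: r = r^2 mod 23 = 3^2 = 9
  bit 3 = 0: r = r^2 mod 23 = 9^2 = 12
  bit 4 = 0: r = r^2 mod 23 = 12^2 = 6
  -> A = 6
B = 7^21 mod 23  (bits of 21 = 10101)
  bit 0 = 1: r = r^2 * 7 mod 23 = 1^2 * 7 = 1*7 = 7
  bit 1 = 0: r = r^2 mod 23 = 7^2 = 3
  bit 2 = 1: r = r^2 * 7 mod 23 = 3^2 * 7 = 9*7 = 17
  bit 3 = 0: r = r^2 mod 23 = 17^2 = 13
  bit 4 = 1: r = r^2 * 7 mod 23 = 13^2 * 7 = 8*7 = 10
  -> B = 10
s = B^a = 10^16 mod 23  (bits of 16 = 10000)
  bit 0 = 1: r = r^2 * 10 mod 23 = 1^2 * 10 = 1*10 = 10
  bit 1 = 0: r = r^2 mod 23 = 10^2 = 8
  bit 2 = 0: r = r^2 mod 23 = 8^2 = 18
  bit 3 = 0: r = r^2 mod 23 = 18^2 = 2
  bit 4 = 0: r = r^2 mod 23 = 2^2 = 4
  -> s = B^a = 4

Answer: 4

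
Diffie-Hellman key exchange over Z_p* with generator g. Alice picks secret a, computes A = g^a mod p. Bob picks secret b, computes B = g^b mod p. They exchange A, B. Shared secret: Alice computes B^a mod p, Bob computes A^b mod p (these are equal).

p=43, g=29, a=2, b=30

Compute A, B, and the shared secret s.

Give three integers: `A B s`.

Answer: 24 4 16

Derivation:
A = 29^2 mod 43  (bits of 2 = 10)
  bit 0 = 1: r = r^2 * 29 mod 43 = 1^2 * 29 = 1*29 = 29
  bit 1 = 0: r = r^2 mod 43 = 29^2 = 24
  -> A = 24
B = 29^30 mod 43  (bits of 30 = 11110)
  bit 0 = 1: r = r^2 * 29 mod 43 = 1^2 * 29 = 1*29 = 29
  bit 1 = 1: r = r^2 * 29 mod 43 = 29^2 * 29 = 24*29 = 8
  bit 2 = 1: r = r^2 * 29 mod 43 = 8^2 * 29 = 21*29 = 7
  bit 3 = 1: r = r^2 * 29 mod 43 = 7^2 * 29 = 6*29 = 2
  bit 4 = 0: r = r^2 mod 43 = 2^2 = 4
  -> B = 4
s = B^a = 4^2 mod 43  (bits of 2 = 10)
  bit 0 = 1: r = r^2 * 4 mod 43 = 1^2 * 4 = 1*4 = 4
  bit 1 = 0: r = r^2 mod 43 = 4^2 = 16
  -> s = B^a = 16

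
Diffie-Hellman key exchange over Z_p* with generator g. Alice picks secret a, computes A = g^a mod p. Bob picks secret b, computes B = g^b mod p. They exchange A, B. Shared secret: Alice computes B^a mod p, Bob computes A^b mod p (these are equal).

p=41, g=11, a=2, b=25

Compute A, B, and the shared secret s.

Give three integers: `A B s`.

A = 11^2 mod 41  (bits of 2 = 10)
  bit 0 = 1: r = r^2 * 11 mod 41 = 1^2 * 11 = 1*11 = 11
  bit 1 = 0: r = r^2 mod 41 = 11^2 = 39
  -> A = 39
B = 11^25 mod 41  (bits of 25 = 11001)
  bit 0 = 1: r = r^2 * 11 mod 41 = 1^2 * 11 = 1*11 = 11
  bit 1 = 1: r = r^2 * 11 mod 41 = 11^2 * 11 = 39*11 = 19
  bit 2 = 0: r = r^2 mod 41 = 19^2 = 33
  bit 3 = 0: r = r^2 mod 41 = 33^2 = 23
  bit 4 = 1: r = r^2 * 11 mod 41 = 23^2 * 11 = 37*11 = 38
  -> B = 38
s = B^a = 38^2 mod 41  (bits of 2 = 10)
  bit 0 = 1: r = r^2 * 38 mod 41 = 1^2 * 38 = 1*38 = 38
  bit 1 = 0: r = r^2 mod 41 = 38^2 = 9
  -> s = B^a = 9

Answer: 39 38 9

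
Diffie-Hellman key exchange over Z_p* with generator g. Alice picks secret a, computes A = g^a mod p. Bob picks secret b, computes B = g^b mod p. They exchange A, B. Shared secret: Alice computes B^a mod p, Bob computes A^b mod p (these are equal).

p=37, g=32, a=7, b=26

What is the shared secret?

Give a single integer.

A = 32^7 mod 37  (bits of 7 = 111)
  bit 0 = 1: r = r^2 * 32 mod 37 = 1^2 * 32 = 1*32 = 32
  bit 1 = 1: r = r^2 * 32 mod 37 = 32^2 * 32 = 25*32 = 23
  bit 2 = 1: r = r^2 * 32 mod 37 = 23^2 * 32 = 11*32 = 19
  -> A = 19
B = 32^26 mod 37  (bits of 26 = 11010)
  bit 0 = 1: r = r^2 * 32 mod 37 = 1^2 * 32 = 1*32 = 32
  bit 1 = 1: r = r^2 * 32 mod 37 = 32^2 * 32 = 25*32 = 23
  bit 2 = 0: r = r^2 mod 37 = 23^2 = 11
  bit 3 = 1: r = r^2 * 32 mod 37 = 11^2 * 32 = 10*32 = 24
  bit 4 = 0: r = r^2 mod 37 = 24^2 = 21
  -> B = 21
s = B^a = 21^7 mod 37  (bits of 7 = 111)
  bit 0 = 1: r = r^2 * 21 mod 37 = 1^2 * 21 = 1*21 = 21
  bit 1 = 1: r = r^2 * 21 mod 37 = 21^2 * 21 = 34*21 = 11
  bit 2 = 1: r = r^2 * 21 mod 37 = 11^2 * 21 = 10*21 = 25
  -> s = B^a = 25

Answer: 25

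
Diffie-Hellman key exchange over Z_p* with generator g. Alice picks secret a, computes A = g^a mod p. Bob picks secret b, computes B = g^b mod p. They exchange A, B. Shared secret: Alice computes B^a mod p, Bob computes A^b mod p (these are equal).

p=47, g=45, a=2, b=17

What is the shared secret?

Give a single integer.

A = 45^2 mod 47  (bits of 2 = 10)
  bit 0 = 1: r = r^2 * 45 mod 47 = 1^2 * 45 = 1*45 = 45
  bit 1 = 0: r = r^2 mod 47 = 45^2 = 4
  -> A = 4
B = 45^17 mod 47  (bits of 17 = 10001)
  bit 0 = 1: r = r^2 * 45 mod 47 = 1^2 * 45 = 1*45 = 45
  bit 1 = 0: r = r^2 mod 47 = 45^2 = 4
  bit 2 = 0: r = r^2 mod 47 = 4^2 = 16
  bit 3 = 0: r = r^2 mod 47 = 16^2 = 21
  bit 4 = 1: r = r^2 * 45 mod 47 = 21^2 * 45 = 18*45 = 11
  -> B = 11
s = B^a = 11^2 mod 47  (bits of 2 = 10)
  bit 0 = 1: r = r^2 * 11 mod 47 = 1^2 * 11 = 1*11 = 11
  bit 1 = 0: r = r^2 mod 47 = 11^2 = 27
  -> s = B^a = 27

Answer: 27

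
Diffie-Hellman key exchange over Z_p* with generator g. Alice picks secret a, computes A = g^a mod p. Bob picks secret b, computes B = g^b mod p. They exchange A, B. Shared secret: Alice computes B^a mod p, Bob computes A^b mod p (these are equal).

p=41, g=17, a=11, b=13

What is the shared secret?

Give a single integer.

A = 17^11 mod 41  (bits of 11 = 1011)
  bit 0 = 1: r = r^2 * 17 mod 41 = 1^2 * 17 = 1*17 = 17
  bit 1 = 0: r = r^2 mod 41 = 17^2 = 2
  bit 2 = 1: r = r^2 * 17 mod 41 = 2^2 * 17 = 4*17 = 27
  bit 3 = 1: r = r^2 * 17 mod 41 = 27^2 * 17 = 32*17 = 11
  -> A = 11
B = 17^13 mod 41  (bits of 13 = 1101)
  bit 0 = 1: r = r^2 * 17 mod 41 = 1^2 * 17 = 1*17 = 17
  bit 1 = 1: r = r^2 * 17 mod 41 = 17^2 * 17 = 2*17 = 34
  bit 2 = 0: r = r^2 mod 41 = 34^2 = 8
  bit 3 = 1: r = r^2 * 17 mod 41 = 8^2 * 17 = 23*17 = 22
  -> B = 22
s = B^a = 22^11 mod 41  (bits of 11 = 1011)
  bit 0 = 1: r = r^2 * 22 mod 41 = 1^2 * 22 = 1*22 = 22
  bit 1 = 0: r = r^2 mod 41 = 22^2 = 33
  bit 2 = 1: r = r^2 * 22 mod 41 = 33^2 * 22 = 23*22 = 14
  bit 3 = 1: r = r^2 * 22 mod 41 = 14^2 * 22 = 32*22 = 7
  -> s = B^a = 7

Answer: 7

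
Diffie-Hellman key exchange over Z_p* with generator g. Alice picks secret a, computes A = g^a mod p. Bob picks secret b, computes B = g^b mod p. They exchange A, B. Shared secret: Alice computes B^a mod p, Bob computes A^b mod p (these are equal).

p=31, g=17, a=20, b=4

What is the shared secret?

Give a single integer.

A = 17^20 mod 31  (bits of 20 = 10100)
  bit 0 = 1: r = r^2 * 17 mod 31 = 1^2 * 17 = 1*17 = 17
  bit 1 = 0: r = r^2 mod 31 = 17^2 = 10
  bit 2 = 1: r = r^2 * 17 mod 31 = 10^2 * 17 = 7*17 = 26
  bit 3 = 0: r = r^2 mod 31 = 26^2 = 25
  bit 4 = 0: r = r^2 mod 31 = 25^2 = 5
  -> A = 5
B = 17^4 mod 31  (bits of 4 = 100)
  bit 0 = 1: r = r^2 * 17 mod 31 = 1^2 * 17 = 1*17 = 17
  bit 1 = 0: r = r^2 mod 31 = 17^2 = 10
  bit 2 = 0: r = r^2 mod 31 = 10^2 = 7
  -> B = 7
s = B^a = 7^20 mod 31  (bits of 20 = 10100)
  bit 0 = 1: r = r^2 * 7 mod 31 = 1^2 * 7 = 1*7 = 7
  bit 1 = 0: r = r^2 mod 31 = 7^2 = 18
  bit 2 = 1: r = r^2 * 7 mod 31 = 18^2 * 7 = 14*7 = 5
  bit 3 = 0: r = r^2 mod 31 = 5^2 = 25
  bit 4 = 0: r = r^2 mod 31 = 25^2 = 5
  -> s = B^a = 5

Answer: 5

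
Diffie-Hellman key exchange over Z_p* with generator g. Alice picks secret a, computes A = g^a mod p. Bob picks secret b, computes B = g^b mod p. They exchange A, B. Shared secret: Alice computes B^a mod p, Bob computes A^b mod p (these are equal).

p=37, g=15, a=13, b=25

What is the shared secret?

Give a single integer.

A = 15^13 mod 37  (bits of 13 = 1101)
  bit 0 = 1: r = r^2 * 15 mod 37 = 1^2 * 15 = 1*15 = 15
  bit 1 = 1: r = r^2 * 15 mod 37 = 15^2 * 15 = 3*15 = 8
  bit 2 = 0: r = r^2 mod 37 = 8^2 = 27
  bit 3 = 1: r = r^2 * 15 mod 37 = 27^2 * 15 = 26*15 = 20
  -> A = 20
B = 15^25 mod 37  (bits of 25 = 11001)
  bit 0 = 1: r = r^2 * 15 mod 37 = 1^2 * 15 = 1*15 = 15
  bit 1 = 1: r = r^2 * 15 mod 37 = 15^2 * 15 = 3*15 = 8
  bit 2 = 0: r = r^2 mod 37 = 8^2 = 27
  bit 3 = 0: r = r^2 mod 37 = 27^2 = 26
  bit 4 = 1: r = r^2 * 15 mod 37 = 26^2 * 15 = 10*15 = 2
  -> B = 2
s = B^a = 2^13 mod 37  (bits of 13 = 1101)
  bit 0 = 1: r = r^2 * 2 mod 37 = 1^2 * 2 = 1*2 = 2
  bit 1 = 1: r = r^2 * 2 mod 37 = 2^2 * 2 = 4*2 = 8
  bit 2 = 0: r = r^2 mod 37 = 8^2 = 27
  bit 3 = 1: r = r^2 * 2 mod 37 = 27^2 * 2 = 26*2 = 15
  -> s = B^a = 15

Answer: 15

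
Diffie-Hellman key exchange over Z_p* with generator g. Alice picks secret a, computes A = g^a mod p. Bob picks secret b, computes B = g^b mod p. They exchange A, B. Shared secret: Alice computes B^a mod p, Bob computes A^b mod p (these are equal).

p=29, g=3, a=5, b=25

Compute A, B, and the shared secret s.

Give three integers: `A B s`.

Answer: 11 14 19

Derivation:
A = 3^5 mod 29  (bits of 5 = 101)
  bit 0 = 1: r = r^2 * 3 mod 29 = 1^2 * 3 = 1*3 = 3
  bit 1 = 0: r = r^2 mod 29 = 3^2 = 9
  bit 2 = 1: r = r^2 * 3 mod 29 = 9^2 * 3 = 23*3 = 11
  -> A = 11
B = 3^25 mod 29  (bits of 25 = 11001)
  bit 0 = 1: r = r^2 * 3 mod 29 = 1^2 * 3 = 1*3 = 3
  bit 1 = 1: r = r^2 * 3 mod 29 = 3^2 * 3 = 9*3 = 27
  bit 2 = 0: r = r^2 mod 29 = 27^2 = 4
  bit 3 = 0: r = r^2 mod 29 = 4^2 = 16
  bit 4 = 1: r = r^2 * 3 mod 29 = 16^2 * 3 = 24*3 = 14
  -> B = 14
s = B^a = 14^5 mod 29  (bits of 5 = 101)
  bit 0 = 1: r = r^2 * 14 mod 29 = 1^2 * 14 = 1*14 = 14
  bit 1 = 0: r = r^2 mod 29 = 14^2 = 22
  bit 2 = 1: r = r^2 * 14 mod 29 = 22^2 * 14 = 20*14 = 19
  -> s = B^a = 19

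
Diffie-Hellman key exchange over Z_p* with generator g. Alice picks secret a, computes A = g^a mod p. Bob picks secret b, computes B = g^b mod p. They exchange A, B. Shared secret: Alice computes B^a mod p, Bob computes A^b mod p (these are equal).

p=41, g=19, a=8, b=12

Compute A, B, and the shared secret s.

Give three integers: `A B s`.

Answer: 37 31 16

Derivation:
A = 19^8 mod 41  (bits of 8 = 1000)
  bit 0 = 1: r = r^2 * 19 mod 41 = 1^2 * 19 = 1*19 = 19
  bit 1 = 0: r = r^2 mod 41 = 19^2 = 33
  bit 2 = 0: r = r^2 mod 41 = 33^2 = 23
  bit 3 = 0: r = r^2 mod 41 = 23^2 = 37
  -> A = 37
B = 19^12 mod 41  (bits of 12 = 1100)
  bit 0 = 1: r = r^2 * 19 mod 41 = 1^2 * 19 = 1*19 = 19
  bit 1 = 1: r = r^2 * 19 mod 41 = 19^2 * 19 = 33*19 = 12
  bit 2 = 0: r = r^2 mod 41 = 12^2 = 21
  bit 3 = 0: r = r^2 mod 41 = 21^2 = 31
  -> B = 31
s = B^a = 31^8 mod 41  (bits of 8 = 1000)
  bit 0 = 1: r = r^2 * 31 mod 41 = 1^2 * 31 = 1*31 = 31
  bit 1 = 0: r = r^2 mod 41 = 31^2 = 18
  bit 2 = 0: r = r^2 mod 41 = 18^2 = 37
  bit 3 = 0: r = r^2 mod 41 = 37^2 = 16
  -> s = B^a = 16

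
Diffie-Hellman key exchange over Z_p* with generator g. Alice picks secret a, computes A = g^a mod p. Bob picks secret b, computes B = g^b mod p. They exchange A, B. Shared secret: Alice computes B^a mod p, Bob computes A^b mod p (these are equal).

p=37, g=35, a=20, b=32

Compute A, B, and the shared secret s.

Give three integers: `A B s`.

A = 35^20 mod 37  (bits of 20 = 10100)
  bit 0 = 1: r = r^2 * 35 mod 37 = 1^2 * 35 = 1*35 = 35
  bit 1 = 0: r = r^2 mod 37 = 35^2 = 4
  bit 2 = 1: r = r^2 * 35 mod 37 = 4^2 * 35 = 16*35 = 5
  bit 3 = 0: r = r^2 mod 37 = 5^2 = 25
  bit 4 = 0: r = r^2 mod 37 = 25^2 = 33
  -> A = 33
B = 35^32 mod 37  (bits of 32 = 100000)
  bit 0 = 1: r = r^2 * 35 mod 37 = 1^2 * 35 = 1*35 = 35
  bit 1 = 0: r = r^2 mod 37 = 35^2 = 4
  bit 2 = 0: r = r^2 mod 37 = 4^2 = 16
  bit 3 = 0: r = r^2 mod 37 = 16^2 = 34
  bit 4 = 0: r = r^2 mod 37 = 34^2 = 9
  bit 5 = 0: r = r^2 mod 37 = 9^2 = 7
  -> B = 7
s = B^a = 7^20 mod 37  (bits of 20 = 10100)
  bit 0 = 1: r = r^2 * 7 mod 37 = 1^2 * 7 = 1*7 = 7
  bit 1 = 0: r = r^2 mod 37 = 7^2 = 12
  bit 2 = 1: r = r^2 * 7 mod 37 = 12^2 * 7 = 33*7 = 9
  bit 3 = 0: r = r^2 mod 37 = 9^2 = 7
  bit 4 = 0: r = r^2 mod 37 = 7^2 = 12
  -> s = B^a = 12

Answer: 33 7 12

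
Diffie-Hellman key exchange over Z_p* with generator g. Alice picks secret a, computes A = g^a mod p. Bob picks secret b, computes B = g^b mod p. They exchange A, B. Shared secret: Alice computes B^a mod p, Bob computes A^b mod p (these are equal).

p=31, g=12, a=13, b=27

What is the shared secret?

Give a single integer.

Answer: 29

Derivation:
A = 12^13 mod 31  (bits of 13 = 1101)
  bit 0 = 1: r = r^2 * 12 mod 31 = 1^2 * 12 = 1*12 = 12
  bit 1 = 1: r = r^2 * 12 mod 31 = 12^2 * 12 = 20*12 = 23
  bit 2 = 0: r = r^2 mod 31 = 23^2 = 2
  bit 3 = 1: r = r^2 * 12 mod 31 = 2^2 * 12 = 4*12 = 17
  -> A = 17
B = 12^27 mod 31  (bits of 27 = 11011)
  bit 0 = 1: r = r^2 * 12 mod 31 = 1^2 * 12 = 1*12 = 12
  bit 1 = 1: r = r^2 * 12 mod 31 = 12^2 * 12 = 20*12 = 23
  bit 2 = 0: r = r^2 mod 31 = 23^2 = 2
  bit 3 = 1: r = r^2 * 12 mod 31 = 2^2 * 12 = 4*12 = 17
  bit 4 = 1: r = r^2 * 12 mod 31 = 17^2 * 12 = 10*12 = 27
  -> B = 27
s = B^a = 27^13 mod 31  (bits of 13 = 1101)
  bit 0 = 1: r = r^2 * 27 mod 31 = 1^2 * 27 = 1*27 = 27
  bit 1 = 1: r = r^2 * 27 mod 31 = 27^2 * 27 = 16*27 = 29
  bit 2 = 0: r = r^2 mod 31 = 29^2 = 4
  bit 3 = 1: r = r^2 * 27 mod 31 = 4^2 * 27 = 16*27 = 29
  -> s = B^a = 29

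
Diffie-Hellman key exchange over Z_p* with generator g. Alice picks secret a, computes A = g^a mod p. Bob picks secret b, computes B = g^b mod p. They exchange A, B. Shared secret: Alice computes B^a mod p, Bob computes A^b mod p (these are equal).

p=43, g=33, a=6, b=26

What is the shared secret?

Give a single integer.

Answer: 41

Derivation:
A = 33^6 mod 43  (bits of 6 = 110)
  bit 0 = 1: r = r^2 * 33 mod 43 = 1^2 * 33 = 1*33 = 33
  bit 1 = 1: r = r^2 * 33 mod 43 = 33^2 * 33 = 14*33 = 32
  bit 2 = 0: r = r^2 mod 43 = 32^2 = 35
  -> A = 35
B = 33^26 mod 43  (bits of 26 = 11010)
  bit 0 = 1: r = r^2 * 33 mod 43 = 1^2 * 33 = 1*33 = 33
  bit 1 = 1: r = r^2 * 33 mod 43 = 33^2 * 33 = 14*33 = 32
  bit 2 = 0: r = r^2 mod 43 = 32^2 = 35
  bit 3 = 1: r = r^2 * 33 mod 43 = 35^2 * 33 = 21*33 = 5
  bit 4 = 0: r = r^2 mod 43 = 5^2 = 25
  -> B = 25
s = B^a = 25^6 mod 43  (bits of 6 = 110)
  bit 0 = 1: r = r^2 * 25 mod 43 = 1^2 * 25 = 1*25 = 25
  bit 1 = 1: r = r^2 * 25 mod 43 = 25^2 * 25 = 23*25 = 16
  bit 2 = 0: r = r^2 mod 43 = 16^2 = 41
  -> s = B^a = 41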